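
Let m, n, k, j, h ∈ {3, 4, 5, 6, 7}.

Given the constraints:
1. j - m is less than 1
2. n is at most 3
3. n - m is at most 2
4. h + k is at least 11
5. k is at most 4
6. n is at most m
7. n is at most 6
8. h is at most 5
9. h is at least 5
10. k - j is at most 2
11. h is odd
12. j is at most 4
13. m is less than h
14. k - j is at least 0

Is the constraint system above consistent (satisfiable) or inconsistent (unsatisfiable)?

From constraint 8: h ≤ 5. From constraint 5: k ≤ 4. Hence h + k ≤ 9. But constraint 4 requires h + k ≥ 11, and 11 > 9. Contradiction.

Unsatisfiable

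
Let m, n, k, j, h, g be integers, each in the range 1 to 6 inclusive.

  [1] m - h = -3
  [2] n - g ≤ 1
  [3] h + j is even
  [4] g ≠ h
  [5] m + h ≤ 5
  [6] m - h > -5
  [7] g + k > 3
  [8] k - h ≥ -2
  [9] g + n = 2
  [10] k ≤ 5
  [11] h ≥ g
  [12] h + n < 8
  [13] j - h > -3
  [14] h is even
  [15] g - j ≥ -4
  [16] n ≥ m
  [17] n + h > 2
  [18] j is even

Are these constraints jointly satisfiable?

Take m = 1, n = 1, k = 4, j = 2, h = 4, g = 1. Then constraint 1: m - h = -3; constraint 2: n - g = 0; constraint 5: m + h = 5, and every other listed constraint is also met.

Satisfiable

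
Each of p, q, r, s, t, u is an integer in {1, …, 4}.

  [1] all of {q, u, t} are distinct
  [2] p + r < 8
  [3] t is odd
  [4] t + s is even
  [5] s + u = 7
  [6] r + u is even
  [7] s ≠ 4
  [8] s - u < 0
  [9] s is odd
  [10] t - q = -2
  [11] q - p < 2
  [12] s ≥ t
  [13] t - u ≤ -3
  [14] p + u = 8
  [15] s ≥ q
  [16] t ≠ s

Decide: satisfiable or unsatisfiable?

Satisfiable

One satisfying assignment is p = 4, q = 3, r = 2, s = 3, t = 1, u = 4.
For the less obvious constraints — constraint 2: p + r = 6; constraint 5: s + u = 7 — and the others hold by inspection.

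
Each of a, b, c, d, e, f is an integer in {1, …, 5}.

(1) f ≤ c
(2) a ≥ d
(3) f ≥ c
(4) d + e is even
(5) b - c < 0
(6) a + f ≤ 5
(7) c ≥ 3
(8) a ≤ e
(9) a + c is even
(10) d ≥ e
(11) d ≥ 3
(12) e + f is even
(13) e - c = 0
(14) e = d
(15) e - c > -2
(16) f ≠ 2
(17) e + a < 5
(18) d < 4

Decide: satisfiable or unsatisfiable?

Unsatisfiable

From constraints 2 and 11: a ≥ d ≥ 3. From constraints 3 and 7: f ≥ c ≥ 3. Hence a + f ≥ 6. But constraint 6 requires a + f ≤ 5, and 5 < 6. Contradiction.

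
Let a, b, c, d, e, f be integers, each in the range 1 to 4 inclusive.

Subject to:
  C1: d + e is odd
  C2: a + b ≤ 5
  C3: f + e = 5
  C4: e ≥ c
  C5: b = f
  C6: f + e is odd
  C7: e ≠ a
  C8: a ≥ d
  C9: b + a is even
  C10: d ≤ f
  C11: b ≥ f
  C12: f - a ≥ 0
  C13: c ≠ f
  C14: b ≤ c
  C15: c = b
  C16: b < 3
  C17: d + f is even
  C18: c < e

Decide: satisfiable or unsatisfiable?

From constraints 5 and 15, c = b = f, so c = f. But constraint 13 says c ≠ f. Contradiction.

Unsatisfiable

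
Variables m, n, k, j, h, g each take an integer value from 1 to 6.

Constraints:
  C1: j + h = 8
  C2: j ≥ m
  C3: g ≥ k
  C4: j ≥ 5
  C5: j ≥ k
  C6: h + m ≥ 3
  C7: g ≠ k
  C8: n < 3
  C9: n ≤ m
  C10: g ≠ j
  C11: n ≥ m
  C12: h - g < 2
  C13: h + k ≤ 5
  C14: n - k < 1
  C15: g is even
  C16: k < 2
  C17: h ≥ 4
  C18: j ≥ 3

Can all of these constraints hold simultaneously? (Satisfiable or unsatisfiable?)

Unsatisfiable

From constraint 4: j ≥ 5. From constraint 17: h ≥ 4. Hence j + h ≥ 9. But constraint 1 requires j + h = 8, and 8 < 9. Contradiction.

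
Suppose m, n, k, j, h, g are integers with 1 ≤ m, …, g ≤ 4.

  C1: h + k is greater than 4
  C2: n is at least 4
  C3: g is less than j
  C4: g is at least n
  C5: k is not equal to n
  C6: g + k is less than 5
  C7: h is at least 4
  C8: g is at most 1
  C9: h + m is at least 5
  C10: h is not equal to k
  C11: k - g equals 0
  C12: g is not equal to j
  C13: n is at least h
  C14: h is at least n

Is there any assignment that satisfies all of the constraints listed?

From constraints 7 and 13: n ≥ h and h ≥ 4, so n ≥ 4. From constraints 4 and 8: n ≤ g and g ≤ 1, so n ≤ 1. But 1 < 4, so no value of n works.

Unsatisfiable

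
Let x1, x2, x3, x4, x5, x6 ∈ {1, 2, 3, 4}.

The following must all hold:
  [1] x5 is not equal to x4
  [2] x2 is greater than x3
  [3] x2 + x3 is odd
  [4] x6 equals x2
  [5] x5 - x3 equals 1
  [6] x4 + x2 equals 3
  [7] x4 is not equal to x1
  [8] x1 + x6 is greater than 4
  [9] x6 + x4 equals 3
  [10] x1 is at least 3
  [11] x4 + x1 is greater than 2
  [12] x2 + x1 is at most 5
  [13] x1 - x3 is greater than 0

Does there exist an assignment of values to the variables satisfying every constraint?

Try x1 = 3, x2 = 2, x3 = 1, x4 = 1, x5 = 2, x6 = 2.
Check constraint 5: x5 - x3 = 1; constraint 6: x4 + x2 = 3; constraint 8: x1 + x6 = 5. The remaining constraints are straightforward to verify.

Satisfiable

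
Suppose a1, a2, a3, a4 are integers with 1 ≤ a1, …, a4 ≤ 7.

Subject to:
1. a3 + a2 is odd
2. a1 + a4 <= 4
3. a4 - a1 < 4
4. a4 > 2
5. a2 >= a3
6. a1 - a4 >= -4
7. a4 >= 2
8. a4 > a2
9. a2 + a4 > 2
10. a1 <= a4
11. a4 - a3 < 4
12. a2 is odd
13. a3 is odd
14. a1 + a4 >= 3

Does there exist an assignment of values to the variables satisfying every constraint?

Unsatisfiable

Constraint 13 makes a3 odd and constraint 12 makes a2 odd, so a3 + a2 must be even. Constraint 1 says a3 + a2 is odd — contradiction.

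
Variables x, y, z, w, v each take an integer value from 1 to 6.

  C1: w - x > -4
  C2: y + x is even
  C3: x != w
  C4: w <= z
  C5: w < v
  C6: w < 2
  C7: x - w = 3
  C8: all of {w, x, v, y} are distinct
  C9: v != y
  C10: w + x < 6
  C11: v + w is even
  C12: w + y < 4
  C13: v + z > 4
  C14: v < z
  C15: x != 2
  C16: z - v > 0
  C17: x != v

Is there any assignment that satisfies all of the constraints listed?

Satisfiable

Take x = 4, y = 2, z = 4, w = 1, v = 3. Then constraint 1: w - x = -3; constraint 7: x - w = 3, and every other listed constraint is also met.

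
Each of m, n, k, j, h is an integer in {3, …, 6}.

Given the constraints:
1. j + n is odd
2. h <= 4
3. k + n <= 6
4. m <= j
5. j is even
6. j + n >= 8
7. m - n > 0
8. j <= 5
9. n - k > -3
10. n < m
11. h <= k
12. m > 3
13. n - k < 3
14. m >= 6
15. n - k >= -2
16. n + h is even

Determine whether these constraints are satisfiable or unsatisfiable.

From constraints 4 and 14: j ≥ m and m ≥ 6, so j ≥ 6. From constraint 8: j ≤ 5. But 5 < 6, so no value of j works.

Unsatisfiable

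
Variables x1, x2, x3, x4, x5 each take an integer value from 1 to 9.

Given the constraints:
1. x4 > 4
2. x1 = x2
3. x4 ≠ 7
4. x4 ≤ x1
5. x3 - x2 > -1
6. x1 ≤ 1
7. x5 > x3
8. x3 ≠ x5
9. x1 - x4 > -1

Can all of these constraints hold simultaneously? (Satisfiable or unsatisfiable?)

Unsatisfiable

From constraint 1: x4 ≥ 5. From constraints 4 and 6: x4 ≤ x1 and x1 ≤ 1, so x4 ≤ 1. But 1 < 5, so no value of x4 works.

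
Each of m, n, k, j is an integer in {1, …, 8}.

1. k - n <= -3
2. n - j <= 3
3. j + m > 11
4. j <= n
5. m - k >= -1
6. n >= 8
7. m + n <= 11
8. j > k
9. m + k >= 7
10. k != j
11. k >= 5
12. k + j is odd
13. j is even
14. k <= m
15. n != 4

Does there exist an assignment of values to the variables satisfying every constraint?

From constraints 11 and 14: m ≥ k ≥ 5. From constraint 6: n ≥ 8. Hence m + n ≥ 13. But constraint 7 requires m + n ≤ 11, and 11 < 13. Contradiction.

Unsatisfiable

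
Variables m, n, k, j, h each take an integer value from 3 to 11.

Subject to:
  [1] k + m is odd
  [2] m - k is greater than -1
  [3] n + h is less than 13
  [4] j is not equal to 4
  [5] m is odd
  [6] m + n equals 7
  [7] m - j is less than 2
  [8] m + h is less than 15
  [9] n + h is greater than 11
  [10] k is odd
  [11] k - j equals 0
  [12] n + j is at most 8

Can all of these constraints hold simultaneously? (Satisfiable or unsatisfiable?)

Constraint 10 makes k odd and constraint 5 makes m odd, so k + m must be even. Constraint 1 says k + m is odd — contradiction.

Unsatisfiable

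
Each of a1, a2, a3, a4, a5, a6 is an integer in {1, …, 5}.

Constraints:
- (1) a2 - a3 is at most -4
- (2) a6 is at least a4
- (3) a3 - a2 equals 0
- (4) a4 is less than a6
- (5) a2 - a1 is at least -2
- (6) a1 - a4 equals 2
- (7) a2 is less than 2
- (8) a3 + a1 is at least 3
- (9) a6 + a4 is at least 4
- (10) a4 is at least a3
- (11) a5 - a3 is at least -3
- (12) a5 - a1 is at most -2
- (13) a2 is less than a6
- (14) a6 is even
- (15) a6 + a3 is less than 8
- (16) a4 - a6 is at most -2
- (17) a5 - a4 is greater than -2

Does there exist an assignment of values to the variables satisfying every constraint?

Unsatisfiable

Constraints 1, 5, 11, and 12 give a2 − a1 ≥ -2, a1 − a5 ≥ 2, a5 − a3 ≥ -3, a3 − a2 ≥ 4.
Adding all 4 inequalities: the left sides telescope to 0, and the right sides sum to (-2) + 2 + (-3) + 4 = 1. So 0 ≥ 1, which is false.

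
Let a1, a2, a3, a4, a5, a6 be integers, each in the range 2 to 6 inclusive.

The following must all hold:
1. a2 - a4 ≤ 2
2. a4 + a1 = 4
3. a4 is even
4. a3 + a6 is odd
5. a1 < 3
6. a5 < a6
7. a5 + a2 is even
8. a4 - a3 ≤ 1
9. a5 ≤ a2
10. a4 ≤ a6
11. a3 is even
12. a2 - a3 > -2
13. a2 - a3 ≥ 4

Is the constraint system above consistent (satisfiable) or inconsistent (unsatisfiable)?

Unsatisfiable

Constraints 1, 8, and 13 give a3 − a4 ≥ -1, a4 − a2 ≥ -2, a2 − a3 ≥ 4.
Adding all 3 inequalities: the left sides telescope to 0, and the right sides sum to (-1) + (-2) + 4 = 1. So 0 ≥ 1, which is false.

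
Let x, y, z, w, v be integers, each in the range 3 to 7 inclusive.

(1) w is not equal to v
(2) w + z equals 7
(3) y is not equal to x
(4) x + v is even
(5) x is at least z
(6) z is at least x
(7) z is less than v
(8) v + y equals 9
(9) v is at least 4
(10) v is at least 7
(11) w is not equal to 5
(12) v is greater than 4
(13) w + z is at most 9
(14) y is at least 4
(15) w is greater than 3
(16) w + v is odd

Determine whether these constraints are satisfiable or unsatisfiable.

From constraint 10: v ≥ 7. From constraint 14: y ≥ 4. Hence v + y ≥ 11. But constraint 8 requires v + y = 9, and 9 < 11. Contradiction.

Unsatisfiable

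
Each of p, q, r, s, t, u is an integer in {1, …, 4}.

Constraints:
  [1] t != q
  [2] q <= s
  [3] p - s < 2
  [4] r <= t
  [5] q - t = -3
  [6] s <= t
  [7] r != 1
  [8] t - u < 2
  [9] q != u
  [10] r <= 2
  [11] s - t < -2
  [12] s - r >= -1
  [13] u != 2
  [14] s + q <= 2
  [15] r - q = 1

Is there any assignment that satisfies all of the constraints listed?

Try p = 1, q = 1, r = 2, s = 1, t = 4, u = 4.
Check constraint 3: p - s = 0; constraint 5: q - t = -3. The remaining constraints are straightforward to verify.

Satisfiable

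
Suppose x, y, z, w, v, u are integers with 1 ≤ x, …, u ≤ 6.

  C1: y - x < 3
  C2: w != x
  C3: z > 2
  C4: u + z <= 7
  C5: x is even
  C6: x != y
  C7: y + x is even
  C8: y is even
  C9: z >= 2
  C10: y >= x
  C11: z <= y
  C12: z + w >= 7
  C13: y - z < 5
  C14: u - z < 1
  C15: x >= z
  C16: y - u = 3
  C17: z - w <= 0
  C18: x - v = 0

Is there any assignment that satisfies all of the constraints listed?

Setting (x, y, z, w, v, u) = (4, 6, 4, 6, 4, 3) satisfies everything: constraint 1: y - x = 2; constraint 4: u + z = 7; constraint 12: z + w = 10, and the others follow.

Satisfiable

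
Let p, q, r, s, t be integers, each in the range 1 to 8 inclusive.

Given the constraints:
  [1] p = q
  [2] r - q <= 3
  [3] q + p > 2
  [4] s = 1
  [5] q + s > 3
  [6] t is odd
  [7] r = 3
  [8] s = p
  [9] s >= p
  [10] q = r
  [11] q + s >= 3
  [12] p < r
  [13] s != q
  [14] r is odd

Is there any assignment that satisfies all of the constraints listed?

Constraint 4 fixes s = 1 and constraint 7 fixes r = 3. Constraints 1, 8, and 10 give s = p = q = r, so s = r. But 1 ≠ 3 — contradiction.

Unsatisfiable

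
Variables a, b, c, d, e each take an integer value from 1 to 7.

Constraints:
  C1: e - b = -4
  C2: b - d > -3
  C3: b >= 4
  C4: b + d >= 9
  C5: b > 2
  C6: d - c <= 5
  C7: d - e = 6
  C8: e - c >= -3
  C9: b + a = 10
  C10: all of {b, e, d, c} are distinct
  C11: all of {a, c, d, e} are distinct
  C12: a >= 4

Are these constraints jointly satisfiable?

Take a = 5, b = 5, c = 2, d = 7, e = 1. Then constraint 1: e - b = -4; constraint 2: b - d = -2, and every other listed constraint is also met.

Satisfiable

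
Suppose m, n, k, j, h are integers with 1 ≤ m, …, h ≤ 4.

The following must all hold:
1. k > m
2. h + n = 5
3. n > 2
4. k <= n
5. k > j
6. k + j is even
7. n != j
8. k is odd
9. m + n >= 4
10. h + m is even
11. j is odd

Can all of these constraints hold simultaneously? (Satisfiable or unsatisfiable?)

The assignment m = 1, n = 4, k = 3, j = 1, h = 1 works:
  constraint 2 holds since h + n = 5.
  constraint 9 holds since m + n = 5.
The rest check out directly.

Satisfiable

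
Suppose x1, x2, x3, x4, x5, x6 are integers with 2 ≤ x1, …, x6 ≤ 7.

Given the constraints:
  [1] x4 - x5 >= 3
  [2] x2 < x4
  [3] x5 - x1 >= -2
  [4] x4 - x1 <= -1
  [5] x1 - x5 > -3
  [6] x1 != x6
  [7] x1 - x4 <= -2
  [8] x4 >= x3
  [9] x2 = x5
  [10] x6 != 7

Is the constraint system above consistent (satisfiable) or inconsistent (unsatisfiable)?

Constraints 1, 3, and 4 give x1 − x4 ≥ 1, x4 − x5 ≥ 3, x5 − x1 ≥ -2.
Adding all 3 inequalities: the left sides telescope to 0, and the right sides sum to 1 + 3 + (-2) = 2. So 0 ≥ 2, which is false.

Unsatisfiable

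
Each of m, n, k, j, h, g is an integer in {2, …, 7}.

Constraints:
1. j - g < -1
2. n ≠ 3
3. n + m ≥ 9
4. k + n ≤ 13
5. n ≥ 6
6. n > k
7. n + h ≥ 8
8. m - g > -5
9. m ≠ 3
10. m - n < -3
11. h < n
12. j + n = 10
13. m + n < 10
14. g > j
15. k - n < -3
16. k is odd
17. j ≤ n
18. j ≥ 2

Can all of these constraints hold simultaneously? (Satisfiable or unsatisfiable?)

Satisfiable

The assignment m = 2, n = 7, k = 3, j = 3, h = 3, g = 5 works:
  constraint 1 holds since j - g = -2.
  constraint 3 holds since n + m = 9.
The rest check out directly.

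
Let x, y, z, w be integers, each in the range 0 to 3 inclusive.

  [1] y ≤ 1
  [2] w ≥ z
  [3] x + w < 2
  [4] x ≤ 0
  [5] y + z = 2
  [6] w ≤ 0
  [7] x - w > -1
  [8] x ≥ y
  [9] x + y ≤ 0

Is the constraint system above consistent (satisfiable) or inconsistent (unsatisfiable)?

From constraints 4 and 8: y ≤ x ≤ 0. From constraints 2 and 6: z ≤ w ≤ 0. Hence y + z ≤ 0. But constraint 5 requires y + z = 2, and 2 > 0. Contradiction.

Unsatisfiable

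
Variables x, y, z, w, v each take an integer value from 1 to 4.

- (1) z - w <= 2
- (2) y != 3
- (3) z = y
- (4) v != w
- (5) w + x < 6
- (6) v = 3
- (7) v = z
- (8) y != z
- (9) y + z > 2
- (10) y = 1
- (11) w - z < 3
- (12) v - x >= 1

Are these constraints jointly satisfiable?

Unsatisfiable

Constraint 6 fixes v = 3 and constraint 10 fixes y = 1. Constraints 3 and 7 give v = z = y, so v = y. But 3 ≠ 1 — contradiction.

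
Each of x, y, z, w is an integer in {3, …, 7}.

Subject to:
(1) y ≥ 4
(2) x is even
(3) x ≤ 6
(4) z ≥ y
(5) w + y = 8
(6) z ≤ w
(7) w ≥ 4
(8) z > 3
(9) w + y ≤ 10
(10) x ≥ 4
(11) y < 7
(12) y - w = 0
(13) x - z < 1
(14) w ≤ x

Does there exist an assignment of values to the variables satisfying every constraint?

Take x = 4, y = 4, z = 4, w = 4. Then constraint 5: w + y = 8; constraint 9: w + y = 8, and every other listed constraint is also met.

Satisfiable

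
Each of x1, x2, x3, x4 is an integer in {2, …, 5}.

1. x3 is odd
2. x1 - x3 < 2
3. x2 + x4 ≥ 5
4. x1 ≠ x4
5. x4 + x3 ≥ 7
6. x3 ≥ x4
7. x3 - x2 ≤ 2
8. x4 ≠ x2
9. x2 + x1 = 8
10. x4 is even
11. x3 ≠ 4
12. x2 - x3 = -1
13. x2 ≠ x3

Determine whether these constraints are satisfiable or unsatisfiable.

One satisfying assignment is x1 = 4, x2 = 4, x3 = 5, x4 = 2.
For the less obvious constraints — constraint 2: x1 - x3 = -1; constraint 3: x2 + x4 = 6 — and the others hold by inspection.

Satisfiable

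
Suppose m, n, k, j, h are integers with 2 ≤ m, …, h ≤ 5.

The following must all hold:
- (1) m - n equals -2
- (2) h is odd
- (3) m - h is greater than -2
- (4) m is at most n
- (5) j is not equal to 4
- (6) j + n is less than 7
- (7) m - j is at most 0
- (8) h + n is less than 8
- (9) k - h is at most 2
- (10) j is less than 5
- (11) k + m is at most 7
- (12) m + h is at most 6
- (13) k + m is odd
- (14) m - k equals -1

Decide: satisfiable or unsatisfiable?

Satisfiable

The assignment m = 2, n = 4, k = 3, j = 2, h = 3 works:
  constraint 1 holds since m - n = -2.
  constraint 3 holds since m - h = -1.
The rest check out directly.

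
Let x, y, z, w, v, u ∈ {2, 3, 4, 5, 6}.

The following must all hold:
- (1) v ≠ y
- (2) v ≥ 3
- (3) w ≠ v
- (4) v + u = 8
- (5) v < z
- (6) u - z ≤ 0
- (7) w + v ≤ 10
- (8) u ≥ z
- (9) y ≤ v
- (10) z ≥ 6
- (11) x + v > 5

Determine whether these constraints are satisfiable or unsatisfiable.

From constraint 2: v ≥ 3. From constraints 8 and 10: u ≥ z ≥ 6. Hence v + u ≥ 9. But constraint 4 requires v + u = 8, and 8 < 9. Contradiction.

Unsatisfiable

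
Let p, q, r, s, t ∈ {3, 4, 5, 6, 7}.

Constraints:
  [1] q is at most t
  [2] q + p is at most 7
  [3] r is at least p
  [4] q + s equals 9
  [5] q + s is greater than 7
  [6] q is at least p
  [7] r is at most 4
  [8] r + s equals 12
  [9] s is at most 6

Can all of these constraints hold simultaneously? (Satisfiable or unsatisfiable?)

Unsatisfiable

From constraint 7: r ≤ 4. From constraint 9: s ≤ 6. Hence r + s ≤ 10. But constraint 8 requires r + s = 12, and 12 > 10. Contradiction.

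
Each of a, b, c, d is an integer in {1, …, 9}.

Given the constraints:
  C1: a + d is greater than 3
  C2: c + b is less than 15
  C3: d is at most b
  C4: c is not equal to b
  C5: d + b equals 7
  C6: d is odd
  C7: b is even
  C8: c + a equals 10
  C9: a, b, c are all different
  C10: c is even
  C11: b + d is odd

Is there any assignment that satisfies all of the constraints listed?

Satisfiable

The assignment a = 2, b = 4, c = 8, d = 3 works:
  constraint 1 holds since a + d = 5.
  constraint 2 holds since c + b = 12.
The rest check out directly.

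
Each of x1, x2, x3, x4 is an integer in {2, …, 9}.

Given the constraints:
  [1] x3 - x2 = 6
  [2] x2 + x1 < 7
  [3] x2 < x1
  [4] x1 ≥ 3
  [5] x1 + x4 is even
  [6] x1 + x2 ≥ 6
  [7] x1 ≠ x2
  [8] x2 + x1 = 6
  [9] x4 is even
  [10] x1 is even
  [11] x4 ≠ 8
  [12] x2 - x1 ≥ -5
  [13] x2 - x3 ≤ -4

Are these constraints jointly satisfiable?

Satisfiable

Setting (x1, x2, x3, x4) = (4, 2, 8, 2) satisfies everything: constraint 1: x3 - x2 = 6; constraint 2: x2 + x1 = 6, and the others follow.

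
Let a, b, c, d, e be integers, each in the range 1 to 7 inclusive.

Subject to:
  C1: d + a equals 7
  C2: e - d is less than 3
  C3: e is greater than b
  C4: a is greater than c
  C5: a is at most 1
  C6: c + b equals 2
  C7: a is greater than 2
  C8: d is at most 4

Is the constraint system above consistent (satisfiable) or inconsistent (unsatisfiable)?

From constraint 8: d ≤ 4. From constraint 5: a ≤ 1. Hence d + a ≤ 5. But constraint 1 requires d + a = 7, and 7 > 5. Contradiction.

Unsatisfiable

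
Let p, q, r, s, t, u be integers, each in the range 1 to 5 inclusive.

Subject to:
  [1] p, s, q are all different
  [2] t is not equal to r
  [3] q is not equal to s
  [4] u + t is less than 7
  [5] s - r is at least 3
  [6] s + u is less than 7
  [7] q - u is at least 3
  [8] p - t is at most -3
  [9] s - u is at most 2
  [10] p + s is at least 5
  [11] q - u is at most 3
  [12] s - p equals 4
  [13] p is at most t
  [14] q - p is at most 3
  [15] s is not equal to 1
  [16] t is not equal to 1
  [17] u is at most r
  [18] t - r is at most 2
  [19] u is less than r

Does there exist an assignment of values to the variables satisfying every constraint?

Unsatisfiable

Constraints 5, 7, 8, 9, 14, and 18 give p − q ≥ -3, q − u ≥ 3, u − s ≥ -2, s − r ≥ 3, r − t ≥ -2, t − p ≥ 3.
Adding all 6 inequalities: the left sides telescope to 0, and the right sides sum to (-3) + 3 + (-2) + 3 + (-2) + 3 = 2. So 0 ≥ 2, which is false.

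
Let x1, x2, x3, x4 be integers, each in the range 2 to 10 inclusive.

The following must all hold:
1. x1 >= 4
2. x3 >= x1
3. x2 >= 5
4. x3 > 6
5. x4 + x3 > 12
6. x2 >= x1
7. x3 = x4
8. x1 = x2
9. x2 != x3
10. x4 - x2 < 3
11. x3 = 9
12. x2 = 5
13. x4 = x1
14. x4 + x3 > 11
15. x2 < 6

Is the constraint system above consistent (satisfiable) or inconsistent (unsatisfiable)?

Constraint 11 fixes x3 = 9 and constraint 12 fixes x2 = 5. Constraints 7, 8, and 13 give x3 = x4 = x1 = x2, so x3 = x2. But 9 ≠ 5 — contradiction.

Unsatisfiable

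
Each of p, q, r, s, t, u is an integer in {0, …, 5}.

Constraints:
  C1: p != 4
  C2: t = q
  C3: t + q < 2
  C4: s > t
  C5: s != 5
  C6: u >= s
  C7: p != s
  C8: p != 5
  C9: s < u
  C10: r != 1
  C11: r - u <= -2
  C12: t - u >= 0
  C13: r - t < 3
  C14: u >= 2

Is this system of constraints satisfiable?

Unsatisfiable

Constraints 4, 9, and 12 give t < s, s < u, u ≤ t. Chaining: t < s < u ≤ t, which forces t < t — impossible.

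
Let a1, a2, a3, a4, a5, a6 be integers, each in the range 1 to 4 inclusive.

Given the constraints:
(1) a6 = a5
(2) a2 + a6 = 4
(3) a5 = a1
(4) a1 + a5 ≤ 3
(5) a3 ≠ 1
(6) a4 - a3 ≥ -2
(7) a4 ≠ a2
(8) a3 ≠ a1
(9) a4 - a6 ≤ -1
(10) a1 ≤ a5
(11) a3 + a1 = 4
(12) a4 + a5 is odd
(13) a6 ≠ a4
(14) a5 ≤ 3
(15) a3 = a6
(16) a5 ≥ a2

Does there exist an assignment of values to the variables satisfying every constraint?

From constraints 1, 3, and 15, a3 = a6 = a5 = a1, so a3 = a1. But constraint 8 says a3 ≠ a1. Contradiction.

Unsatisfiable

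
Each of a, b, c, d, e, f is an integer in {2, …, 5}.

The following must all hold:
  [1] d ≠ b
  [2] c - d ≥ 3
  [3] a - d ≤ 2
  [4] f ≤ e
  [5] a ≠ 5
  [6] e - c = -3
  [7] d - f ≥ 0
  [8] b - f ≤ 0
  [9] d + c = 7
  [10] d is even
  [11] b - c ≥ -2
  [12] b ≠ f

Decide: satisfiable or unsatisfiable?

Unsatisfiable

Constraints 2, 7, 8, and 11 give d − f ≥ 0, f − b ≥ 0, b − c ≥ -2, c − d ≥ 3.
Adding all 4 inequalities: the left sides telescope to 0, and the right sides sum to 0 + 0 + (-2) + 3 = 1. So 0 ≥ 1, which is false.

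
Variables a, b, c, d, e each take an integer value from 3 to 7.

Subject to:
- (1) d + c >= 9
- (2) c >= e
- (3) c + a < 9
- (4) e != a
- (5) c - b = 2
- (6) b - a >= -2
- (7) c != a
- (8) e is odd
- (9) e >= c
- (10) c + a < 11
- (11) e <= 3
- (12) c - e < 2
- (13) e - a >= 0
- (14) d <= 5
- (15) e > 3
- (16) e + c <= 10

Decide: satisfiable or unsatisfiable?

From constraint 14: d ≤ 5. From constraints 9 and 11: c ≤ e ≤ 3. Hence d + c ≤ 8. But constraint 1 requires d + c ≥ 9, and 9 > 8. Contradiction.

Unsatisfiable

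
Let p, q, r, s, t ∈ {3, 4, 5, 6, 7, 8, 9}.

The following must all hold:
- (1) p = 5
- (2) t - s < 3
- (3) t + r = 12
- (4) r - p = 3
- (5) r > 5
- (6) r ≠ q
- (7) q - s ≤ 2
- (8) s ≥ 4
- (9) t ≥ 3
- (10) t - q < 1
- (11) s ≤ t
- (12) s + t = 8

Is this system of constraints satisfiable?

Satisfiable

One satisfying assignment is p = 5, q = 4, r = 8, s = 4, t = 4.
For the less obvious constraints — constraint 2: t - s = 0; constraint 3: t + r = 12; constraint 4: r - p = 3 — and the others hold by inspection.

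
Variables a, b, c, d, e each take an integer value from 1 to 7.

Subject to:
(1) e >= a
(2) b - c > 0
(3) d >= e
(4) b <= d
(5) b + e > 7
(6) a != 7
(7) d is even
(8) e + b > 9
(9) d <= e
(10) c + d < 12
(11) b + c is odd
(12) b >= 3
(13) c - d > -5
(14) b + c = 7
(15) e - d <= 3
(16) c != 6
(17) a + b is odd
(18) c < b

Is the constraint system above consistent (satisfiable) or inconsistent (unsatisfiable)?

Try a = 1, b = 4, c = 3, d = 6, e = 6.
Check constraint 2: b - c = 1; constraint 5: b + e = 10; constraint 8: e + b = 10. The remaining constraints are straightforward to verify.

Satisfiable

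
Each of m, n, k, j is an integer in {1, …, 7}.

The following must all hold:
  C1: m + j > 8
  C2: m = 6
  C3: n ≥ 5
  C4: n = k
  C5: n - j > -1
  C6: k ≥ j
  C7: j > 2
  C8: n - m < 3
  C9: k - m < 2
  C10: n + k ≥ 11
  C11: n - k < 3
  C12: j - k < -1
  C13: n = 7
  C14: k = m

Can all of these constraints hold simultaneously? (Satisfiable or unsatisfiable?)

Constraint 13 fixes n = 7 and constraint 2 fixes m = 6. Constraints 4 and 14 give n = k = m, so n = m. But 7 ≠ 6 — contradiction.

Unsatisfiable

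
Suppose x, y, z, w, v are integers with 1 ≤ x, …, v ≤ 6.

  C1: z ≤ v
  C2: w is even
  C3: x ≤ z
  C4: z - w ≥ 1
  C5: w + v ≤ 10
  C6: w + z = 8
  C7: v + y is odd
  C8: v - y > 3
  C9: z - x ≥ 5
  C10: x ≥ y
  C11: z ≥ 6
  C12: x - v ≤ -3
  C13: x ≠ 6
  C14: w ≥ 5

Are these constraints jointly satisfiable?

From constraint 14: w ≥ 5. From constraints 1 and 11: v ≥ z ≥ 6. Hence w + v ≥ 11. But constraint 5 requires w + v ≤ 10, and 10 < 11. Contradiction.

Unsatisfiable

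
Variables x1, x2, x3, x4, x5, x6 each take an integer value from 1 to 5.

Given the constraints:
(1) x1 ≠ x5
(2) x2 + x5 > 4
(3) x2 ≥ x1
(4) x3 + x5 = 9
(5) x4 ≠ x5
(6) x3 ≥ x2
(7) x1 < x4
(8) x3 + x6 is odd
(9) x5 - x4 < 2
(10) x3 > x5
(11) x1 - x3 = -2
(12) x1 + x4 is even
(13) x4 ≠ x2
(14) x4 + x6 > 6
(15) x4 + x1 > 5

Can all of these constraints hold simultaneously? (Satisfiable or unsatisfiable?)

Satisfiable

Try x1 = 3, x2 = 3, x3 = 5, x4 = 5, x5 = 4, x6 = 4.
Check constraint 2: x2 + x5 = 7; constraint 4: x3 + x5 = 9; constraint 9: x5 - x4 = -1. The remaining constraints are straightforward to verify.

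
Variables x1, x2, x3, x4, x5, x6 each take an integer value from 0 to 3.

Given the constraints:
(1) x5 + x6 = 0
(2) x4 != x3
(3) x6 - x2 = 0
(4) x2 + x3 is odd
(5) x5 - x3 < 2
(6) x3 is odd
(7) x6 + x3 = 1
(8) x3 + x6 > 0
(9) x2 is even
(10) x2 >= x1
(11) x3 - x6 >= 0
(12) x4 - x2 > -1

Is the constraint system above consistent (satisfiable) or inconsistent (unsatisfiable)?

Satisfiable

One satisfying assignment is x1 = 0, x2 = 0, x3 = 1, x4 = 2, x5 = 0, x6 = 0.
For the less obvious constraints — constraint 1: x5 + x6 = 0; constraint 3: x6 - x2 = 0; constraint 5: x5 - x3 = -1 — and the others hold by inspection.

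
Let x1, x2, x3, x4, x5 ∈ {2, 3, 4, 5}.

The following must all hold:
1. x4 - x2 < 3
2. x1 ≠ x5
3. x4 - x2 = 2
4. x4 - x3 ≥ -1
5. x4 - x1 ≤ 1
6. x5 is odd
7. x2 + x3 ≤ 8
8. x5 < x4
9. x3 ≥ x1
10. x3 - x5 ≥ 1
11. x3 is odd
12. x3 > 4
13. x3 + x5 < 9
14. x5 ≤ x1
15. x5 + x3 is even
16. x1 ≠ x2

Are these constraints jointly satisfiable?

Setting (x1, x2, x3, x4, x5) = (4, 3, 5, 5, 3) satisfies everything: constraint 1: x4 - x2 = 2; constraint 3: x4 - x2 = 2, and the others follow.

Satisfiable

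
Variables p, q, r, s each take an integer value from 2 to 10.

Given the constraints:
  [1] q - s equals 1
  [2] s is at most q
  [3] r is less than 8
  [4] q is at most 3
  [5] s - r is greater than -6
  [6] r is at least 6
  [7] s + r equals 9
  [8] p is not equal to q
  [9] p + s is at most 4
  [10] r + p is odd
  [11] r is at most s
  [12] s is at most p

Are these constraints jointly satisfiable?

From constraints 6 and 11: s ≥ r and r ≥ 6, so s ≥ 6. From constraints 2 and 4: s ≤ q and q ≤ 3, so s ≤ 3. But 3 < 6, so no value of s works.

Unsatisfiable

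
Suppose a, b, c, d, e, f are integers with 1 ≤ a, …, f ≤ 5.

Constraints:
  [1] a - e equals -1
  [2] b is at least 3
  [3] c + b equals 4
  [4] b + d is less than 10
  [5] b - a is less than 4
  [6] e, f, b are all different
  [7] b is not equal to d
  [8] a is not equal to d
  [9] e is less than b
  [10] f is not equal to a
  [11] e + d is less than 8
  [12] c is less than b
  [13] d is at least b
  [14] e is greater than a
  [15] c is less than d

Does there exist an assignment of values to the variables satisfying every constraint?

One satisfying assignment is a = 1, b = 3, c = 1, d = 4, e = 2, f = 4.
For the less obvious constraints — constraint 1: a - e = -1; constraint 3: c + b = 4; constraint 4: b + d = 7 — and the others hold by inspection.

Satisfiable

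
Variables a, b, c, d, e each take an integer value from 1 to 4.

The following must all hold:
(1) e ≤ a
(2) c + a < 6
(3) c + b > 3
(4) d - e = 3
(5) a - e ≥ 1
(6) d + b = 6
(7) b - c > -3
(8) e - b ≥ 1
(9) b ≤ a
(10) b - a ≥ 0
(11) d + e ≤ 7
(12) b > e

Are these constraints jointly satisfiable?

Constraints 5, 8, and 10 give e − b ≥ 1, b − a ≥ 0, a − e ≥ 1.
Adding all 3 inequalities: the left sides telescope to 0, and the right sides sum to 1 + 0 + 1 = 2. So 0 ≥ 2, which is false.

Unsatisfiable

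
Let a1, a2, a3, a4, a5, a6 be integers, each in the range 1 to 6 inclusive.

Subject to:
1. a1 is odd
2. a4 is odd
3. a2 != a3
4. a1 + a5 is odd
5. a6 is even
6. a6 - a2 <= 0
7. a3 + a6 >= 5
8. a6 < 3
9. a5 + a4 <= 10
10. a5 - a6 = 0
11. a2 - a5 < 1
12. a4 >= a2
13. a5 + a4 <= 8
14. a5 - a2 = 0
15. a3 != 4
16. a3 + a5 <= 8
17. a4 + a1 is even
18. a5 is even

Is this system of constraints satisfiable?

Try a1 = 5, a2 = 2, a3 = 3, a4 = 5, a5 = 2, a6 = 2.
Check constraint 6: a6 - a2 = 0; constraint 7: a3 + a6 = 5; constraint 9: a5 + a4 = 7. The remaining constraints are straightforward to verify.

Satisfiable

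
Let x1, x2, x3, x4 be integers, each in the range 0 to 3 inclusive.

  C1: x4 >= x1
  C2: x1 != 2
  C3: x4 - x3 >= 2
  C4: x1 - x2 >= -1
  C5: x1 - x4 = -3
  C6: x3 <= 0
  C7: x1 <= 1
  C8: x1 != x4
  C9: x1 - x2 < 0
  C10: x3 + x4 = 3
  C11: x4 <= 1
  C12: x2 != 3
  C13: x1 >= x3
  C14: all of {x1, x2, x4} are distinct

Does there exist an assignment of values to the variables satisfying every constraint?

Unsatisfiable

From constraints 7 and 13: x3 ≤ x1 ≤ 1. From constraint 11: x4 ≤ 1. Hence x3 + x4 ≤ 2. But constraint 10 requires x3 + x4 = 3, and 3 > 2. Contradiction.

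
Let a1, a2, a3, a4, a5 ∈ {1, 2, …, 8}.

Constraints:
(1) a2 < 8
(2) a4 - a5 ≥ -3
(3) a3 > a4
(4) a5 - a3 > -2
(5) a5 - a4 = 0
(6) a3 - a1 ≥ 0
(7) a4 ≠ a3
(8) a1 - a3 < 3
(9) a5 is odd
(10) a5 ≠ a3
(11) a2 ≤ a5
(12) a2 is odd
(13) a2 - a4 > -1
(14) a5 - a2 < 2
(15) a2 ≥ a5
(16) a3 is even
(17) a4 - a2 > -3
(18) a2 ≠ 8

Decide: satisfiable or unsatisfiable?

Satisfiable

One satisfying assignment is a1 = 2, a2 = 1, a3 = 2, a4 = 1, a5 = 1.
For the less obvious constraints — constraint 2: a4 - a5 = 0; constraint 4: a5 - a3 = -1 — and the others hold by inspection.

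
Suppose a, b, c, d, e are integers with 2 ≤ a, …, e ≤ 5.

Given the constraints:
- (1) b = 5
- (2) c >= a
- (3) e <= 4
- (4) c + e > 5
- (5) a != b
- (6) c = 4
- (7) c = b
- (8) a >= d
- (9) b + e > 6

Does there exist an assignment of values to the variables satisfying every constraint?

Unsatisfiable

Constraint 6 fixes c = 4 and constraint 1 fixes b = 5, but constraint 7 requires c = b. Since 4 ≠ 5, contradiction.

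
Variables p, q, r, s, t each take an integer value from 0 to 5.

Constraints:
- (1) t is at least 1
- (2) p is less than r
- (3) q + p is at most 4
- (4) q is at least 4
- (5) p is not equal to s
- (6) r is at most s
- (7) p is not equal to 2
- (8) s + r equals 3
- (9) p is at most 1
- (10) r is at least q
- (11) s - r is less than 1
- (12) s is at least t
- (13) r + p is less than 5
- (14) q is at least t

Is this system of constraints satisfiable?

Unsatisfiable

From constraints 1 and 12: s ≥ t ≥ 1. From constraints 4 and 10: r ≥ q ≥ 4. Hence s + r ≥ 5. But constraint 8 requires s + r = 3, and 3 < 5. Contradiction.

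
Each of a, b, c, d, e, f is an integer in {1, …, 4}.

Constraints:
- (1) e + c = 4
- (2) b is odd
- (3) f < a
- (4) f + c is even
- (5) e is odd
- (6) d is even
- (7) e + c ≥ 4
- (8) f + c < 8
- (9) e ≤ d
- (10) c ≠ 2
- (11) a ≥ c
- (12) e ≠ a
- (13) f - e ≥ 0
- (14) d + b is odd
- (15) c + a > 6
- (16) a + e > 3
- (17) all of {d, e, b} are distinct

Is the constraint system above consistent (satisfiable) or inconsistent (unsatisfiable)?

Take a = 4, b = 3, c = 3, d = 4, e = 1, f = 3. Then constraint 1: e + c = 4; constraint 7: e + c = 4, and every other listed constraint is also met.

Satisfiable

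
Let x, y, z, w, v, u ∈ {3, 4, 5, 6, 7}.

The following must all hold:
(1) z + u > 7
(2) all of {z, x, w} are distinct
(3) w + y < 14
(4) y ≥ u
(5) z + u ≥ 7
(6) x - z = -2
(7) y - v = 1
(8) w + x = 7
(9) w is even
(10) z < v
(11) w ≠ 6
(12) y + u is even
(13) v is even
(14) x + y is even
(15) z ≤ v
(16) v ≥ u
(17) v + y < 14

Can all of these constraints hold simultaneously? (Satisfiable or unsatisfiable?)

Satisfiable

Setting (x, y, z, w, v, u) = (3, 7, 5, 4, 6, 3) satisfies everything: constraint 1: z + u = 8; constraint 3: w + y = 11, and the others follow.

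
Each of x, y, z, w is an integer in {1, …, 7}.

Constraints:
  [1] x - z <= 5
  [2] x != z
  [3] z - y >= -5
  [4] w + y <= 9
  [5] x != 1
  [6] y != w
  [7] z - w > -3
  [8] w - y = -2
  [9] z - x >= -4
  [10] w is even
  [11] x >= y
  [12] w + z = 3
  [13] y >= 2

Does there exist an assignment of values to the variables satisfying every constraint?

Satisfiable

Take x = 4, y = 4, z = 1, w = 2. Then constraint 1: x - z = 3; constraint 3: z - y = -3; constraint 4: w + y = 6, and every other listed constraint is also met.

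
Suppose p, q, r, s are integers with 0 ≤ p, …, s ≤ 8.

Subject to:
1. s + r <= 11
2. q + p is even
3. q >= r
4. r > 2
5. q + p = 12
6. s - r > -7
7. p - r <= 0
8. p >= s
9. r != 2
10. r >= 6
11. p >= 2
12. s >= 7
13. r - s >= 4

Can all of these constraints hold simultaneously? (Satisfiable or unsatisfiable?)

From constraints 3 and 10: q ≥ r ≥ 6. From constraints 8 and 12: p ≥ s ≥ 7. Hence q + p ≥ 13. But constraint 5 requires q + p = 12, and 12 < 13. Contradiction.

Unsatisfiable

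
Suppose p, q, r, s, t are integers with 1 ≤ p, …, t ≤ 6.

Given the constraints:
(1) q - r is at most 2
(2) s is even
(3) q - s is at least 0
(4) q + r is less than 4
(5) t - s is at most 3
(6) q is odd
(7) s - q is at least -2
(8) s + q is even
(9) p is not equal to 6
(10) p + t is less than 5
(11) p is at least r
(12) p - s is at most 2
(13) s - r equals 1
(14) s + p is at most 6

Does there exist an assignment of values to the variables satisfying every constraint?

Constraint 2 makes s even and constraint 6 makes q odd, so s + q must be odd. Constraint 8 says s + q is even — contradiction.

Unsatisfiable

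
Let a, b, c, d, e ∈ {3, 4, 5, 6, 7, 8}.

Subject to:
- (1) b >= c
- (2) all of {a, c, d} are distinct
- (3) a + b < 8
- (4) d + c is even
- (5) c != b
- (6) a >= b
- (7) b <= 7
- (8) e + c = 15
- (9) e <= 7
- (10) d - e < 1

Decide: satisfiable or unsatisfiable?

Unsatisfiable

From constraint 9: e ≤ 7. From constraints 1 and 7: c ≤ b ≤ 7. Hence e + c ≤ 14. But constraint 8 requires e + c = 15, and 15 > 14. Contradiction.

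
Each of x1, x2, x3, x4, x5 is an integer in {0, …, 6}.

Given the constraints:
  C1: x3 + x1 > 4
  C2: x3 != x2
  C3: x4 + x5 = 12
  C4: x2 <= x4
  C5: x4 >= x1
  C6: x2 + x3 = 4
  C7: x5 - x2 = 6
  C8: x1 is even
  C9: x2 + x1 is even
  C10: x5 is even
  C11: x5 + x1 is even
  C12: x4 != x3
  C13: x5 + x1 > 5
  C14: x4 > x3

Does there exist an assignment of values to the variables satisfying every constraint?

Satisfiable

One satisfying assignment is x1 = 2, x2 = 0, x3 = 4, x4 = 6, x5 = 6.
For the less obvious constraints — constraint 1: x3 + x1 = 6; constraint 3: x4 + x5 = 12 — and the others hold by inspection.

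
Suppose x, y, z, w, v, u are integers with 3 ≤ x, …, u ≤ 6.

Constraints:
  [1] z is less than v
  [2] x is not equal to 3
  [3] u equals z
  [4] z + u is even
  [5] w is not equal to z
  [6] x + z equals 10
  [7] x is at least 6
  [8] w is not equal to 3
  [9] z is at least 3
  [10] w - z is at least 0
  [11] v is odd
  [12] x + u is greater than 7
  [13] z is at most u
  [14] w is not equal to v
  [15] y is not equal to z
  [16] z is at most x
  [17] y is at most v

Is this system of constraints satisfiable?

Satisfiable

Try x = 6, y = 5, z = 4, w = 6, v = 5, u = 4.
Check constraint 6: x + z = 10; constraint 10: w - z = 2; constraint 12: x + u = 10. The remaining constraints are straightforward to verify.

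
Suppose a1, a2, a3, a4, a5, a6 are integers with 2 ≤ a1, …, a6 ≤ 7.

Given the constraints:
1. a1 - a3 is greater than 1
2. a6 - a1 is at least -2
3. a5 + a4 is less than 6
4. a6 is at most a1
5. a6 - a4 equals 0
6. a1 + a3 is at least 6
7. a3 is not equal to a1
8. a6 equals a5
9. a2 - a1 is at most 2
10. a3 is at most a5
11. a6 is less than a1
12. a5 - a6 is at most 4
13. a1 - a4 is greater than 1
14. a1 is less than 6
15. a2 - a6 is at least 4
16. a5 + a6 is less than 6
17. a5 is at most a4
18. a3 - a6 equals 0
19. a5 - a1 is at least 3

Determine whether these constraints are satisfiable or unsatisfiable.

Constraints 9, 12, 15, and 19 give a6 − a5 ≥ -4, a5 − a1 ≥ 3, a1 − a2 ≥ -2, a2 − a6 ≥ 4.
Adding all 4 inequalities: the left sides telescope to 0, and the right sides sum to (-4) + 3 + (-2) + 4 = 1. So 0 ≥ 1, which is false.

Unsatisfiable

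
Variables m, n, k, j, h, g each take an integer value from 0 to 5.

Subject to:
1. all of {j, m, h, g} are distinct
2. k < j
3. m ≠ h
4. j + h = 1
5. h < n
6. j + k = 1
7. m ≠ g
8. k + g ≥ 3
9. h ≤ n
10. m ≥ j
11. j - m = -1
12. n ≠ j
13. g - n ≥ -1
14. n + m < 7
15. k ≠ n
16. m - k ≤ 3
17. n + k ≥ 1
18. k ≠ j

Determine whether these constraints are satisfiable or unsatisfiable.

Satisfiable

The assignment m = 2, n = 3, k = 0, j = 1, h = 0, g = 5 works:
  constraint 4 holds since j + h = 1.
  constraint 6 holds since j + k = 1.
  constraint 8 holds since k + g = 5.
The rest check out directly.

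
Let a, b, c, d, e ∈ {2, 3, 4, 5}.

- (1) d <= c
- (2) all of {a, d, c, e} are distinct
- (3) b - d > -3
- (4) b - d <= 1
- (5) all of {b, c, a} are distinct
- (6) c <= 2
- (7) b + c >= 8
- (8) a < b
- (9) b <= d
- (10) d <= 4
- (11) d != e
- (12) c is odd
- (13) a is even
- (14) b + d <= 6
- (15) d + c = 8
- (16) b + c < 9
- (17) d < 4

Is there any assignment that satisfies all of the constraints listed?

Unsatisfiable

From constraints 9 and 10: b ≤ d ≤ 4. From constraint 6: c ≤ 2. Hence b + c ≤ 6. But constraint 7 requires b + c ≥ 8, and 8 > 6. Contradiction.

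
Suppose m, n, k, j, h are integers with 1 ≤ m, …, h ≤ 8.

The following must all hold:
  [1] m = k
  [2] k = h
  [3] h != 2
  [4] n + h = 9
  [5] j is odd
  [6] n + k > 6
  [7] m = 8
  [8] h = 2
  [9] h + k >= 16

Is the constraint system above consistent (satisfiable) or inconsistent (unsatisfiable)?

Unsatisfiable

Constraint 7 fixes m = 8 and constraint 8 fixes h = 2. Constraints 1 and 2 give m = k = h, so m = h. But 8 ≠ 2 — contradiction.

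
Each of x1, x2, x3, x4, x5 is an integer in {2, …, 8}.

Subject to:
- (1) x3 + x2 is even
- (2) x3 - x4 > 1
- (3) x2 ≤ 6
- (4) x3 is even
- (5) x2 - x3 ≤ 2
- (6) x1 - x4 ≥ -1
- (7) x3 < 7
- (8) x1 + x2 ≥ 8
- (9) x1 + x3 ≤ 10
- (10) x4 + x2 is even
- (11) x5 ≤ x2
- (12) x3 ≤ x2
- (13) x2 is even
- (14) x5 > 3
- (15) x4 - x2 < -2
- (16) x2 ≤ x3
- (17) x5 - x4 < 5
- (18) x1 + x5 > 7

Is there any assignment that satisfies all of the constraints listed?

Try x1 = 4, x2 = 6, x3 = 6, x4 = 2, x5 = 5.
Check constraint 2: x3 - x4 = 4; constraint 5: x2 - x3 = 0. The remaining constraints are straightforward to verify.

Satisfiable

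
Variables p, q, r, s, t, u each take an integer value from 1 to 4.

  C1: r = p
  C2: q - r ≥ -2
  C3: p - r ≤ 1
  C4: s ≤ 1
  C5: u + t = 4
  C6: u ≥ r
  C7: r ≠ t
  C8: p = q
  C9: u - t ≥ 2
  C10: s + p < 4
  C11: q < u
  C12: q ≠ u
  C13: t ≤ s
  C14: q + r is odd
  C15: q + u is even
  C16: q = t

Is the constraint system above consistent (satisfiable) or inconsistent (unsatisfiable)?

From constraints 1, 8, and 16, r = p = q = t, so r = t. But constraint 7 says r ≠ t. Contradiction.

Unsatisfiable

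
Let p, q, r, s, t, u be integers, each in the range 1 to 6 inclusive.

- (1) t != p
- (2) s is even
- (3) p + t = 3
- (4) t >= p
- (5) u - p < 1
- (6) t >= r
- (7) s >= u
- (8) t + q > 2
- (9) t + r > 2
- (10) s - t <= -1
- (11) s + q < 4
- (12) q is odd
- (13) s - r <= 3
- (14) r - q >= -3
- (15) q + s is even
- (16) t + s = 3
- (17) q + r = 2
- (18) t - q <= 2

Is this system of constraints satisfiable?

Constraint 12 makes q odd and constraint 2 makes s even, so q + s must be odd. Constraint 15 says q + s is even — contradiction.

Unsatisfiable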